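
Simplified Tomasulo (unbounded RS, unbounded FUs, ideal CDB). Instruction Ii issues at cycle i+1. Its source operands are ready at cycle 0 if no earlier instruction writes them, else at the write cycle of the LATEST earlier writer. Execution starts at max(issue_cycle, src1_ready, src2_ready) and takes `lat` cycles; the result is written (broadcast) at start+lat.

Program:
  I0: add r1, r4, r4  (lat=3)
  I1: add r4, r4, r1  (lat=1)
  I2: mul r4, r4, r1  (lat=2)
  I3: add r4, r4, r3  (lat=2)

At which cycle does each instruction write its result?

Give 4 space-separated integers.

I0 add r1: issue@1 deps=(None,None) exec_start@1 write@4
I1 add r4: issue@2 deps=(None,0) exec_start@4 write@5
I2 mul r4: issue@3 deps=(1,0) exec_start@5 write@7
I3 add r4: issue@4 deps=(2,None) exec_start@7 write@9

Answer: 4 5 7 9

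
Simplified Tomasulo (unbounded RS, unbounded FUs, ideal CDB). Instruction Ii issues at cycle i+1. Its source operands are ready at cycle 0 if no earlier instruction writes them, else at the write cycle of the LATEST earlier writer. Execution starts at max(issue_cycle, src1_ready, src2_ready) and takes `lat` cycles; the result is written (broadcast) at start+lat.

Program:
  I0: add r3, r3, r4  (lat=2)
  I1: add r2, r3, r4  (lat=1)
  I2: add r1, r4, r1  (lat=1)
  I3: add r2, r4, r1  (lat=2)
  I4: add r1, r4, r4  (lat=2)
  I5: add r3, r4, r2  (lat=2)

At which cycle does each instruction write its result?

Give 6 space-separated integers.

Answer: 3 4 4 6 7 8

Derivation:
I0 add r3: issue@1 deps=(None,None) exec_start@1 write@3
I1 add r2: issue@2 deps=(0,None) exec_start@3 write@4
I2 add r1: issue@3 deps=(None,None) exec_start@3 write@4
I3 add r2: issue@4 deps=(None,2) exec_start@4 write@6
I4 add r1: issue@5 deps=(None,None) exec_start@5 write@7
I5 add r3: issue@6 deps=(None,3) exec_start@6 write@8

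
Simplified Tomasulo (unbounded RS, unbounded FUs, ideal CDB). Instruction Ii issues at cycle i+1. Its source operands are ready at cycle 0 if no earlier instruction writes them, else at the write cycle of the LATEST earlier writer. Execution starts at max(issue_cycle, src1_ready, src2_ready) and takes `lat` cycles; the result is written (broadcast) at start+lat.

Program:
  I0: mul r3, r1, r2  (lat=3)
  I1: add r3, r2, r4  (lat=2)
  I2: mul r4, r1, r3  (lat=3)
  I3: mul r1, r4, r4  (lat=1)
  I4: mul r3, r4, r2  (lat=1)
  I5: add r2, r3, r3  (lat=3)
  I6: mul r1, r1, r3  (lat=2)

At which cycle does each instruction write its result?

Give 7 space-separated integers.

I0 mul r3: issue@1 deps=(None,None) exec_start@1 write@4
I1 add r3: issue@2 deps=(None,None) exec_start@2 write@4
I2 mul r4: issue@3 deps=(None,1) exec_start@4 write@7
I3 mul r1: issue@4 deps=(2,2) exec_start@7 write@8
I4 mul r3: issue@5 deps=(2,None) exec_start@7 write@8
I5 add r2: issue@6 deps=(4,4) exec_start@8 write@11
I6 mul r1: issue@7 deps=(3,4) exec_start@8 write@10

Answer: 4 4 7 8 8 11 10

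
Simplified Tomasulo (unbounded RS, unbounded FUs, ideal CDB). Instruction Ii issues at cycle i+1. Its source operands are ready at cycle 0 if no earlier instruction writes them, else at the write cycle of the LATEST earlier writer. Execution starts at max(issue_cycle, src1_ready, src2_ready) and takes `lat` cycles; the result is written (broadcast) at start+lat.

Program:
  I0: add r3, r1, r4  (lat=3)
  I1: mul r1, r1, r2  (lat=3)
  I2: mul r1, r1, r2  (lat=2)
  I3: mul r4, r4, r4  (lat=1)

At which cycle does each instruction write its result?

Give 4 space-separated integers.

I0 add r3: issue@1 deps=(None,None) exec_start@1 write@4
I1 mul r1: issue@2 deps=(None,None) exec_start@2 write@5
I2 mul r1: issue@3 deps=(1,None) exec_start@5 write@7
I3 mul r4: issue@4 deps=(None,None) exec_start@4 write@5

Answer: 4 5 7 5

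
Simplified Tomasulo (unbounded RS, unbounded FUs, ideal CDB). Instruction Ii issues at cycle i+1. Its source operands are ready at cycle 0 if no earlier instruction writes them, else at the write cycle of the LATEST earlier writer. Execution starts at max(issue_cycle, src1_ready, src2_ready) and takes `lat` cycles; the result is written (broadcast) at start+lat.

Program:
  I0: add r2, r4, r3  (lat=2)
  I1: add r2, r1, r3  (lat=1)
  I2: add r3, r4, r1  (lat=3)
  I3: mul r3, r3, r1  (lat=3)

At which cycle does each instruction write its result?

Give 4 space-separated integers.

I0 add r2: issue@1 deps=(None,None) exec_start@1 write@3
I1 add r2: issue@2 deps=(None,None) exec_start@2 write@3
I2 add r3: issue@3 deps=(None,None) exec_start@3 write@6
I3 mul r3: issue@4 deps=(2,None) exec_start@6 write@9

Answer: 3 3 6 9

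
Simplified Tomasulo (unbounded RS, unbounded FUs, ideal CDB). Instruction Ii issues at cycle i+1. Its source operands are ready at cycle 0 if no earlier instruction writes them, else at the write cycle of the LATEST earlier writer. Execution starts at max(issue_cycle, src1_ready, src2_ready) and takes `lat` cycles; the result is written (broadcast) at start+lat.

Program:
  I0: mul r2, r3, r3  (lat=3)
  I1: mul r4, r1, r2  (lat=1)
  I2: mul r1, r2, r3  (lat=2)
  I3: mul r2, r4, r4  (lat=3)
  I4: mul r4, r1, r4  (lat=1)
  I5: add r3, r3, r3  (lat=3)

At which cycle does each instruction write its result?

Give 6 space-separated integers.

Answer: 4 5 6 8 7 9

Derivation:
I0 mul r2: issue@1 deps=(None,None) exec_start@1 write@4
I1 mul r4: issue@2 deps=(None,0) exec_start@4 write@5
I2 mul r1: issue@3 deps=(0,None) exec_start@4 write@6
I3 mul r2: issue@4 deps=(1,1) exec_start@5 write@8
I4 mul r4: issue@5 deps=(2,1) exec_start@6 write@7
I5 add r3: issue@6 deps=(None,None) exec_start@6 write@9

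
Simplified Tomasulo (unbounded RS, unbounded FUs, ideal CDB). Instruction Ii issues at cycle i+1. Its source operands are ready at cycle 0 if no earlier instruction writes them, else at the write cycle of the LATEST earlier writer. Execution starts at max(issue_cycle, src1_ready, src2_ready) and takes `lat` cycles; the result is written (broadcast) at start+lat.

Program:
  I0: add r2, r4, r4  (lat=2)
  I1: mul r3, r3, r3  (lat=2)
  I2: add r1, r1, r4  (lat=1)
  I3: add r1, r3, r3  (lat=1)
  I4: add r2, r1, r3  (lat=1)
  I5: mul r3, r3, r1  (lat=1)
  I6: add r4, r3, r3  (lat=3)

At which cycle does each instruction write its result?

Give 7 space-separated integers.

Answer: 3 4 4 5 6 7 10

Derivation:
I0 add r2: issue@1 deps=(None,None) exec_start@1 write@3
I1 mul r3: issue@2 deps=(None,None) exec_start@2 write@4
I2 add r1: issue@3 deps=(None,None) exec_start@3 write@4
I3 add r1: issue@4 deps=(1,1) exec_start@4 write@5
I4 add r2: issue@5 deps=(3,1) exec_start@5 write@6
I5 mul r3: issue@6 deps=(1,3) exec_start@6 write@7
I6 add r4: issue@7 deps=(5,5) exec_start@7 write@10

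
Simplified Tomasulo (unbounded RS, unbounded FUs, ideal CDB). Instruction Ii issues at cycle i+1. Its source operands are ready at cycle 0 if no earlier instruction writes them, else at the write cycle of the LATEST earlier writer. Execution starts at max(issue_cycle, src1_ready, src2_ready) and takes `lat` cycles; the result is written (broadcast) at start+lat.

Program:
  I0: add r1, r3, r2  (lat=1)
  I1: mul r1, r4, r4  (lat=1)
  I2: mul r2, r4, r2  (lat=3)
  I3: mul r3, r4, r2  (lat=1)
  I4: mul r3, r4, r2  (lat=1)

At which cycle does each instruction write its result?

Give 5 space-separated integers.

I0 add r1: issue@1 deps=(None,None) exec_start@1 write@2
I1 mul r1: issue@2 deps=(None,None) exec_start@2 write@3
I2 mul r2: issue@3 deps=(None,None) exec_start@3 write@6
I3 mul r3: issue@4 deps=(None,2) exec_start@6 write@7
I4 mul r3: issue@5 deps=(None,2) exec_start@6 write@7

Answer: 2 3 6 7 7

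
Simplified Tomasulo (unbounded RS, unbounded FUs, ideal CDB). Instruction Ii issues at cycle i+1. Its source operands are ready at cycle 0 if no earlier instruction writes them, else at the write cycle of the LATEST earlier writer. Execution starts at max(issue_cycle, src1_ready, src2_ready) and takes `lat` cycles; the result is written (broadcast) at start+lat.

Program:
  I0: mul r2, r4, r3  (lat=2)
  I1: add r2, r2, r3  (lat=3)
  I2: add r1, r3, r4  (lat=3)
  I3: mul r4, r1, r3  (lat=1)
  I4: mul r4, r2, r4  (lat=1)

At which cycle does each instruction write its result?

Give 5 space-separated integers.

Answer: 3 6 6 7 8

Derivation:
I0 mul r2: issue@1 deps=(None,None) exec_start@1 write@3
I1 add r2: issue@2 deps=(0,None) exec_start@3 write@6
I2 add r1: issue@3 deps=(None,None) exec_start@3 write@6
I3 mul r4: issue@4 deps=(2,None) exec_start@6 write@7
I4 mul r4: issue@5 deps=(1,3) exec_start@7 write@8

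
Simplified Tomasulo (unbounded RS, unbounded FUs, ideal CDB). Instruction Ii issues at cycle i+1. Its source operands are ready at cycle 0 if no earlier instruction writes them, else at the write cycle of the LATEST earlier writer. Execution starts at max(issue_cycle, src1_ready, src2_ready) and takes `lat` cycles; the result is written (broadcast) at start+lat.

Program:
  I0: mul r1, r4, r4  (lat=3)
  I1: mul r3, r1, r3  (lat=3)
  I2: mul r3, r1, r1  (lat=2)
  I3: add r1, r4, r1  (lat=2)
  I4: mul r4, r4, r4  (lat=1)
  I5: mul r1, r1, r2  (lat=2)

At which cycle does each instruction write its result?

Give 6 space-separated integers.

Answer: 4 7 6 6 6 8

Derivation:
I0 mul r1: issue@1 deps=(None,None) exec_start@1 write@4
I1 mul r3: issue@2 deps=(0,None) exec_start@4 write@7
I2 mul r3: issue@3 deps=(0,0) exec_start@4 write@6
I3 add r1: issue@4 deps=(None,0) exec_start@4 write@6
I4 mul r4: issue@5 deps=(None,None) exec_start@5 write@6
I5 mul r1: issue@6 deps=(3,None) exec_start@6 write@8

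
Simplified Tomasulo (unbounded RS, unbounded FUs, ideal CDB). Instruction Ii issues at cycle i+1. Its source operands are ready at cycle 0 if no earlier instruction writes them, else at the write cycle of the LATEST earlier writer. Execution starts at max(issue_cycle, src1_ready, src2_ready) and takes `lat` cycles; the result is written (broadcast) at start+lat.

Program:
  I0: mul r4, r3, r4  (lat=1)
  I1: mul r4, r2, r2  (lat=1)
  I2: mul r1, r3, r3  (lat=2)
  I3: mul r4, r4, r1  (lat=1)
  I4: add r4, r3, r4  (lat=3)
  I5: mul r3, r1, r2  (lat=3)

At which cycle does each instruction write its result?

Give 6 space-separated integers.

I0 mul r4: issue@1 deps=(None,None) exec_start@1 write@2
I1 mul r4: issue@2 deps=(None,None) exec_start@2 write@3
I2 mul r1: issue@3 deps=(None,None) exec_start@3 write@5
I3 mul r4: issue@4 deps=(1,2) exec_start@5 write@6
I4 add r4: issue@5 deps=(None,3) exec_start@6 write@9
I5 mul r3: issue@6 deps=(2,None) exec_start@6 write@9

Answer: 2 3 5 6 9 9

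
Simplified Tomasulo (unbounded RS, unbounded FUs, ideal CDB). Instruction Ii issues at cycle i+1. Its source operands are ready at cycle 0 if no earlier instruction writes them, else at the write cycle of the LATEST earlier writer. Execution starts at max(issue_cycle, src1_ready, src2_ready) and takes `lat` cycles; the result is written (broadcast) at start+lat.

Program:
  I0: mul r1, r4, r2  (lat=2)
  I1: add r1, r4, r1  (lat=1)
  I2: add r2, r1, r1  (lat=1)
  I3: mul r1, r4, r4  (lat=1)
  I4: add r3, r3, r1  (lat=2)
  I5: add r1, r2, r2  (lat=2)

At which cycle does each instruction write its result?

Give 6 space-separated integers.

I0 mul r1: issue@1 deps=(None,None) exec_start@1 write@3
I1 add r1: issue@2 deps=(None,0) exec_start@3 write@4
I2 add r2: issue@3 deps=(1,1) exec_start@4 write@5
I3 mul r1: issue@4 deps=(None,None) exec_start@4 write@5
I4 add r3: issue@5 deps=(None,3) exec_start@5 write@7
I5 add r1: issue@6 deps=(2,2) exec_start@6 write@8

Answer: 3 4 5 5 7 8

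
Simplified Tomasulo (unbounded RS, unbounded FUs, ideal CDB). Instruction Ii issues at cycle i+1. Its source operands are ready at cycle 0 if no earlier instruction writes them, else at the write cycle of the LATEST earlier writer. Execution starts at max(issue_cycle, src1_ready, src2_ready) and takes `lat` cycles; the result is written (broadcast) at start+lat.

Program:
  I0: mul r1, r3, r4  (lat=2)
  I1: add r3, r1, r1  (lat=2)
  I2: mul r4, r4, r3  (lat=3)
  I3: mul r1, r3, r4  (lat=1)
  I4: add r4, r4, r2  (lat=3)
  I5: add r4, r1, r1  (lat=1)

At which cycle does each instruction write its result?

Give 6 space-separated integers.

I0 mul r1: issue@1 deps=(None,None) exec_start@1 write@3
I1 add r3: issue@2 deps=(0,0) exec_start@3 write@5
I2 mul r4: issue@3 deps=(None,1) exec_start@5 write@8
I3 mul r1: issue@4 deps=(1,2) exec_start@8 write@9
I4 add r4: issue@5 deps=(2,None) exec_start@8 write@11
I5 add r4: issue@6 deps=(3,3) exec_start@9 write@10

Answer: 3 5 8 9 11 10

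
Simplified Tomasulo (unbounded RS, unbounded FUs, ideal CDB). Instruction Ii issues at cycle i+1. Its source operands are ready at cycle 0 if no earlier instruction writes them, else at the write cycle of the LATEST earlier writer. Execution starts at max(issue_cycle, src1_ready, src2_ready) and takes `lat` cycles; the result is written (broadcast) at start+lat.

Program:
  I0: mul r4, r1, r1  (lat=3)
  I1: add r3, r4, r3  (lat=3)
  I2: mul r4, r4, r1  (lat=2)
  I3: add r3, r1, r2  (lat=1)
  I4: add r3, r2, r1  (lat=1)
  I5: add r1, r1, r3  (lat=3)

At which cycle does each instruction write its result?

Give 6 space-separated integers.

Answer: 4 7 6 5 6 9

Derivation:
I0 mul r4: issue@1 deps=(None,None) exec_start@1 write@4
I1 add r3: issue@2 deps=(0,None) exec_start@4 write@7
I2 mul r4: issue@3 deps=(0,None) exec_start@4 write@6
I3 add r3: issue@4 deps=(None,None) exec_start@4 write@5
I4 add r3: issue@5 deps=(None,None) exec_start@5 write@6
I5 add r1: issue@6 deps=(None,4) exec_start@6 write@9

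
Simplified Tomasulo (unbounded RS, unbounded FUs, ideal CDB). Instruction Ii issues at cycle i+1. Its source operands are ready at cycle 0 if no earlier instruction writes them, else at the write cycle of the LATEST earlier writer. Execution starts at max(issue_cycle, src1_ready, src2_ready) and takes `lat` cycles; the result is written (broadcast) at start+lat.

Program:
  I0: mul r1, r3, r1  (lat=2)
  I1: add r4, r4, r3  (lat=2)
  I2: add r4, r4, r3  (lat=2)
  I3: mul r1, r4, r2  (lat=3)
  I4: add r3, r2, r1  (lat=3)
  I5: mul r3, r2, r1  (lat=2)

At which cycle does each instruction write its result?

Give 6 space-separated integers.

Answer: 3 4 6 9 12 11

Derivation:
I0 mul r1: issue@1 deps=(None,None) exec_start@1 write@3
I1 add r4: issue@2 deps=(None,None) exec_start@2 write@4
I2 add r4: issue@3 deps=(1,None) exec_start@4 write@6
I3 mul r1: issue@4 deps=(2,None) exec_start@6 write@9
I4 add r3: issue@5 deps=(None,3) exec_start@9 write@12
I5 mul r3: issue@6 deps=(None,3) exec_start@9 write@11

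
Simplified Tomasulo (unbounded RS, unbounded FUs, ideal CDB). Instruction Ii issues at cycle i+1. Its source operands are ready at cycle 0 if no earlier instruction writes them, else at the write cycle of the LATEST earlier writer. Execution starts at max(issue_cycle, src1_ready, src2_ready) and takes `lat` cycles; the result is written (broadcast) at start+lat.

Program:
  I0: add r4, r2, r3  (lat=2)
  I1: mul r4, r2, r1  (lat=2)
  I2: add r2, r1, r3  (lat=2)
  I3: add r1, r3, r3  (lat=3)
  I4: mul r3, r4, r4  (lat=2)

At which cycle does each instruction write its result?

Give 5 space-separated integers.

Answer: 3 4 5 7 7

Derivation:
I0 add r4: issue@1 deps=(None,None) exec_start@1 write@3
I1 mul r4: issue@2 deps=(None,None) exec_start@2 write@4
I2 add r2: issue@3 deps=(None,None) exec_start@3 write@5
I3 add r1: issue@4 deps=(None,None) exec_start@4 write@7
I4 mul r3: issue@5 deps=(1,1) exec_start@5 write@7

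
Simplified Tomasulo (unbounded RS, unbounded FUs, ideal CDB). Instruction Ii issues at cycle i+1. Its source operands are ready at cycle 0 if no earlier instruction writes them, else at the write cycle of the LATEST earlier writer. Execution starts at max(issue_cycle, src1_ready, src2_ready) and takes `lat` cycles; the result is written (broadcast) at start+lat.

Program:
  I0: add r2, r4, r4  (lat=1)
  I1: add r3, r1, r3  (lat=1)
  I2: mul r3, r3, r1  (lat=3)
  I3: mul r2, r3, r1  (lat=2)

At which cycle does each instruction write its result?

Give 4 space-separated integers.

Answer: 2 3 6 8

Derivation:
I0 add r2: issue@1 deps=(None,None) exec_start@1 write@2
I1 add r3: issue@2 deps=(None,None) exec_start@2 write@3
I2 mul r3: issue@3 deps=(1,None) exec_start@3 write@6
I3 mul r2: issue@4 deps=(2,None) exec_start@6 write@8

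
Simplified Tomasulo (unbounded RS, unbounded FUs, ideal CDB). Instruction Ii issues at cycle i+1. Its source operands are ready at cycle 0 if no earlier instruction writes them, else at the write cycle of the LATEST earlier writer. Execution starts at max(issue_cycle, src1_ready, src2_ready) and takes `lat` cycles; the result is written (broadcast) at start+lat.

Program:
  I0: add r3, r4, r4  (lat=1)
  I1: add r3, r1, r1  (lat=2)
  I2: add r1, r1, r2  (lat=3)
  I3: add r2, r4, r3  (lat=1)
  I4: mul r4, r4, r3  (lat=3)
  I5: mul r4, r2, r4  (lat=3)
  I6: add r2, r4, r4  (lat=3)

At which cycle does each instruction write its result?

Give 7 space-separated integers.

Answer: 2 4 6 5 8 11 14

Derivation:
I0 add r3: issue@1 deps=(None,None) exec_start@1 write@2
I1 add r3: issue@2 deps=(None,None) exec_start@2 write@4
I2 add r1: issue@3 deps=(None,None) exec_start@3 write@6
I3 add r2: issue@4 deps=(None,1) exec_start@4 write@5
I4 mul r4: issue@5 deps=(None,1) exec_start@5 write@8
I5 mul r4: issue@6 deps=(3,4) exec_start@8 write@11
I6 add r2: issue@7 deps=(5,5) exec_start@11 write@14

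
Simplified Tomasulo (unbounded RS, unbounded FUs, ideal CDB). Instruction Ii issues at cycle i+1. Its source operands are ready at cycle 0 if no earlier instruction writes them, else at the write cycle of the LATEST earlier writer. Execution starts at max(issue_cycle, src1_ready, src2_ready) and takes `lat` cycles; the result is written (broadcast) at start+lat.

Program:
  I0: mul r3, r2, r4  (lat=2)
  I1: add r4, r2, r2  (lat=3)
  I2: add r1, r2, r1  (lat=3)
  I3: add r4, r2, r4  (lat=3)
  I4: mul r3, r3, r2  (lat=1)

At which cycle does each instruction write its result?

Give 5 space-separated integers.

Answer: 3 5 6 8 6

Derivation:
I0 mul r3: issue@1 deps=(None,None) exec_start@1 write@3
I1 add r4: issue@2 deps=(None,None) exec_start@2 write@5
I2 add r1: issue@3 deps=(None,None) exec_start@3 write@6
I3 add r4: issue@4 deps=(None,1) exec_start@5 write@8
I4 mul r3: issue@5 deps=(0,None) exec_start@5 write@6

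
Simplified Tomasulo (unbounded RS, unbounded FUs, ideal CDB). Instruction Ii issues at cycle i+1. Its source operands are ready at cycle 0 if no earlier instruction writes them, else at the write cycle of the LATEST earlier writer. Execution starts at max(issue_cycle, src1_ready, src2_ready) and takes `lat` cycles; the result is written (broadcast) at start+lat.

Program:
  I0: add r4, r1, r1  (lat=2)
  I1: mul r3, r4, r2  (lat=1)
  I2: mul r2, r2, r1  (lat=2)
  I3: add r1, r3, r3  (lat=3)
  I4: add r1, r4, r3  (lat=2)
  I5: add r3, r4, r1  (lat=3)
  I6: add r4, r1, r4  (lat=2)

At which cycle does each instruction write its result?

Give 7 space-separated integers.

Answer: 3 4 5 7 7 10 9

Derivation:
I0 add r4: issue@1 deps=(None,None) exec_start@1 write@3
I1 mul r3: issue@2 deps=(0,None) exec_start@3 write@4
I2 mul r2: issue@3 deps=(None,None) exec_start@3 write@5
I3 add r1: issue@4 deps=(1,1) exec_start@4 write@7
I4 add r1: issue@5 deps=(0,1) exec_start@5 write@7
I5 add r3: issue@6 deps=(0,4) exec_start@7 write@10
I6 add r4: issue@7 deps=(4,0) exec_start@7 write@9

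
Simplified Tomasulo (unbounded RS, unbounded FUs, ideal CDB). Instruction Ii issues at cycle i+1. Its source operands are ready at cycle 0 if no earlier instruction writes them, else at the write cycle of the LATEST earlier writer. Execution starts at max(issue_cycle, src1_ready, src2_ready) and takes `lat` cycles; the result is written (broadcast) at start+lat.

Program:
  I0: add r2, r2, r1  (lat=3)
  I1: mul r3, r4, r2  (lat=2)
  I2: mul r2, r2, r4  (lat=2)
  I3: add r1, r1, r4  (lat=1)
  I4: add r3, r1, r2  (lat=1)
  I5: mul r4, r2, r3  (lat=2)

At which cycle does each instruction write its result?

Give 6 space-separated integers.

Answer: 4 6 6 5 7 9

Derivation:
I0 add r2: issue@1 deps=(None,None) exec_start@1 write@4
I1 mul r3: issue@2 deps=(None,0) exec_start@4 write@6
I2 mul r2: issue@3 deps=(0,None) exec_start@4 write@6
I3 add r1: issue@4 deps=(None,None) exec_start@4 write@5
I4 add r3: issue@5 deps=(3,2) exec_start@6 write@7
I5 mul r4: issue@6 deps=(2,4) exec_start@7 write@9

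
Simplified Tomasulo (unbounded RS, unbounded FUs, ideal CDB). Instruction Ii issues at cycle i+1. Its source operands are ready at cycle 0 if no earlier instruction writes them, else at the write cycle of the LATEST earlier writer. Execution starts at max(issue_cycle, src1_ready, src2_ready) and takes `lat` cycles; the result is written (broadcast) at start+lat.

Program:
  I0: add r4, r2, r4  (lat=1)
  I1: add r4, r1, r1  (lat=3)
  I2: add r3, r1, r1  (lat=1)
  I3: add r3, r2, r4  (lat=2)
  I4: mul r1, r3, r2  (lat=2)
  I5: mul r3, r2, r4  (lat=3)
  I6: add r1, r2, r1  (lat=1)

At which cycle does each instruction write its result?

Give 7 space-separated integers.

Answer: 2 5 4 7 9 9 10

Derivation:
I0 add r4: issue@1 deps=(None,None) exec_start@1 write@2
I1 add r4: issue@2 deps=(None,None) exec_start@2 write@5
I2 add r3: issue@3 deps=(None,None) exec_start@3 write@4
I3 add r3: issue@4 deps=(None,1) exec_start@5 write@7
I4 mul r1: issue@5 deps=(3,None) exec_start@7 write@9
I5 mul r3: issue@6 deps=(None,1) exec_start@6 write@9
I6 add r1: issue@7 deps=(None,4) exec_start@9 write@10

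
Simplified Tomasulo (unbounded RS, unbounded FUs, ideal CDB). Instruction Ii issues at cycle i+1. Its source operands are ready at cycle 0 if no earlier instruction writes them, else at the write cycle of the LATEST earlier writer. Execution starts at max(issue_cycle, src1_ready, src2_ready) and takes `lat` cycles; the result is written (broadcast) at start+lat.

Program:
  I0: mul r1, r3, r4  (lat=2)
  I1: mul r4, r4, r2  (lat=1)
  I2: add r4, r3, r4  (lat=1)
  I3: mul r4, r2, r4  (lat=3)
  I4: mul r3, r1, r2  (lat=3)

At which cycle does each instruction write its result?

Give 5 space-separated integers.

I0 mul r1: issue@1 deps=(None,None) exec_start@1 write@3
I1 mul r4: issue@2 deps=(None,None) exec_start@2 write@3
I2 add r4: issue@3 deps=(None,1) exec_start@3 write@4
I3 mul r4: issue@4 deps=(None,2) exec_start@4 write@7
I4 mul r3: issue@5 deps=(0,None) exec_start@5 write@8

Answer: 3 3 4 7 8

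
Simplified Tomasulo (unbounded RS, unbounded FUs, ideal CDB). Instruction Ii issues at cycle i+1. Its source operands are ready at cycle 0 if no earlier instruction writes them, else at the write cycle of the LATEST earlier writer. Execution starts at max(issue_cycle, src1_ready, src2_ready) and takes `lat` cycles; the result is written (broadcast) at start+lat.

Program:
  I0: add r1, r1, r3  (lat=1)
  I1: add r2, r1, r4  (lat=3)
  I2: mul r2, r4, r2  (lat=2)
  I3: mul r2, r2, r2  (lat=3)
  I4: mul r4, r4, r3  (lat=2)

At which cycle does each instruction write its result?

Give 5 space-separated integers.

I0 add r1: issue@1 deps=(None,None) exec_start@1 write@2
I1 add r2: issue@2 deps=(0,None) exec_start@2 write@5
I2 mul r2: issue@3 deps=(None,1) exec_start@5 write@7
I3 mul r2: issue@4 deps=(2,2) exec_start@7 write@10
I4 mul r4: issue@5 deps=(None,None) exec_start@5 write@7

Answer: 2 5 7 10 7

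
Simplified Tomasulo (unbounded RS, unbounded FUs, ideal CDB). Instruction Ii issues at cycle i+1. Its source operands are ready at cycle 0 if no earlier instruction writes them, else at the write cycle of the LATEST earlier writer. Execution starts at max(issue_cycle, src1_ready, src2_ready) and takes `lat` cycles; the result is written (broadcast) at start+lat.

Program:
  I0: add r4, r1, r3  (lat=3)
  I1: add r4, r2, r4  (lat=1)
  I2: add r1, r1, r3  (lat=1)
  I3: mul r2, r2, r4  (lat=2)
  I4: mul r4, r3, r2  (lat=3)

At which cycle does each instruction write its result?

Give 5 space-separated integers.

I0 add r4: issue@1 deps=(None,None) exec_start@1 write@4
I1 add r4: issue@2 deps=(None,0) exec_start@4 write@5
I2 add r1: issue@3 deps=(None,None) exec_start@3 write@4
I3 mul r2: issue@4 deps=(None,1) exec_start@5 write@7
I4 mul r4: issue@5 deps=(None,3) exec_start@7 write@10

Answer: 4 5 4 7 10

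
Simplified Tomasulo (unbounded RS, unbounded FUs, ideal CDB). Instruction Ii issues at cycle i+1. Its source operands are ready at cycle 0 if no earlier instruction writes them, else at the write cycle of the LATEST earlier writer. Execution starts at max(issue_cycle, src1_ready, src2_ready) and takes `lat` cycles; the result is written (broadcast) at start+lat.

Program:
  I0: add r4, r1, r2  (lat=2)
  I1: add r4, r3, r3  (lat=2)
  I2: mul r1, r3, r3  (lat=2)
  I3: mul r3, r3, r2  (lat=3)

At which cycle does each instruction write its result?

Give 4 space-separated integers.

I0 add r4: issue@1 deps=(None,None) exec_start@1 write@3
I1 add r4: issue@2 deps=(None,None) exec_start@2 write@4
I2 mul r1: issue@3 deps=(None,None) exec_start@3 write@5
I3 mul r3: issue@4 deps=(None,None) exec_start@4 write@7

Answer: 3 4 5 7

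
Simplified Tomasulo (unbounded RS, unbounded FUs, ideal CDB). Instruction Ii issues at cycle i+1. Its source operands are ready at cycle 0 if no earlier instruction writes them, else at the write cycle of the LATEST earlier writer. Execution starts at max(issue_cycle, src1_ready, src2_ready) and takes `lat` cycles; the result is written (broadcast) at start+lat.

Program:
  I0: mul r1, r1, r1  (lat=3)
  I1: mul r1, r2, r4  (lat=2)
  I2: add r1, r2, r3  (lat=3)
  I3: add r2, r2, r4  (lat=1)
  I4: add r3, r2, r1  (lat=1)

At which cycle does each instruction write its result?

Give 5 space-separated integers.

I0 mul r1: issue@1 deps=(None,None) exec_start@1 write@4
I1 mul r1: issue@2 deps=(None,None) exec_start@2 write@4
I2 add r1: issue@3 deps=(None,None) exec_start@3 write@6
I3 add r2: issue@4 deps=(None,None) exec_start@4 write@5
I4 add r3: issue@5 deps=(3,2) exec_start@6 write@7

Answer: 4 4 6 5 7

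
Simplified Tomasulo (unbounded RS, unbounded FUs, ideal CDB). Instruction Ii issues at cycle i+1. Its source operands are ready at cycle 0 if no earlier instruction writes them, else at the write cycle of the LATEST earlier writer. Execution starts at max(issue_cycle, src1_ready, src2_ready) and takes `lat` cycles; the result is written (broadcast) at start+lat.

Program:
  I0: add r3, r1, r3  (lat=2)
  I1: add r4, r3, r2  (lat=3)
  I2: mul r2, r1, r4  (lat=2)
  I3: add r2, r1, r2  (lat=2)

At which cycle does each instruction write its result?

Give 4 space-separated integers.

Answer: 3 6 8 10

Derivation:
I0 add r3: issue@1 deps=(None,None) exec_start@1 write@3
I1 add r4: issue@2 deps=(0,None) exec_start@3 write@6
I2 mul r2: issue@3 deps=(None,1) exec_start@6 write@8
I3 add r2: issue@4 deps=(None,2) exec_start@8 write@10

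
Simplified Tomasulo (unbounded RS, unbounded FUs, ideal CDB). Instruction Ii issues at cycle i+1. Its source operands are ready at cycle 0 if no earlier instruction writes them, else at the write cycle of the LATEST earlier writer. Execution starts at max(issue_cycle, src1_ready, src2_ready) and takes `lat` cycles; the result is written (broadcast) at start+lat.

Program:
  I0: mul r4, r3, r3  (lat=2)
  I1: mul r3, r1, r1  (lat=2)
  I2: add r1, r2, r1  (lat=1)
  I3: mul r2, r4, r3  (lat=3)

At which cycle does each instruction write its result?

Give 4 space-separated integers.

Answer: 3 4 4 7

Derivation:
I0 mul r4: issue@1 deps=(None,None) exec_start@1 write@3
I1 mul r3: issue@2 deps=(None,None) exec_start@2 write@4
I2 add r1: issue@3 deps=(None,None) exec_start@3 write@4
I3 mul r2: issue@4 deps=(0,1) exec_start@4 write@7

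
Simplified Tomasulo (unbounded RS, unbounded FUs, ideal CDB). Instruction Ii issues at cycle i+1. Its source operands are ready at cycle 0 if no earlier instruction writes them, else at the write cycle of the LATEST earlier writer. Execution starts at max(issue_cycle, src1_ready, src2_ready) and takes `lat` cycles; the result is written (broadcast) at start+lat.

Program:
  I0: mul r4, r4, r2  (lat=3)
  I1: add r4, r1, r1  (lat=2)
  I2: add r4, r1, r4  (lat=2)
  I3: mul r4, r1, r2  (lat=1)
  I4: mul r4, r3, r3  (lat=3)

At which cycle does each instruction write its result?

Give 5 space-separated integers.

I0 mul r4: issue@1 deps=(None,None) exec_start@1 write@4
I1 add r4: issue@2 deps=(None,None) exec_start@2 write@4
I2 add r4: issue@3 deps=(None,1) exec_start@4 write@6
I3 mul r4: issue@4 deps=(None,None) exec_start@4 write@5
I4 mul r4: issue@5 deps=(None,None) exec_start@5 write@8

Answer: 4 4 6 5 8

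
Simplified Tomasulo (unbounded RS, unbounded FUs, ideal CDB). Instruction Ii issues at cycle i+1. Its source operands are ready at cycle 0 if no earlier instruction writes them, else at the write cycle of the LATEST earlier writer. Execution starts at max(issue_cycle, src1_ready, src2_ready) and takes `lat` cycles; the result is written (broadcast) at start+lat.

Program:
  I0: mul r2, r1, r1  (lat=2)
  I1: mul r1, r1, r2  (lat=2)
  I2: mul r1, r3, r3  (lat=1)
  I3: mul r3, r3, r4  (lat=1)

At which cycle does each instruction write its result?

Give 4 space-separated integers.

I0 mul r2: issue@1 deps=(None,None) exec_start@1 write@3
I1 mul r1: issue@2 deps=(None,0) exec_start@3 write@5
I2 mul r1: issue@3 deps=(None,None) exec_start@3 write@4
I3 mul r3: issue@4 deps=(None,None) exec_start@4 write@5

Answer: 3 5 4 5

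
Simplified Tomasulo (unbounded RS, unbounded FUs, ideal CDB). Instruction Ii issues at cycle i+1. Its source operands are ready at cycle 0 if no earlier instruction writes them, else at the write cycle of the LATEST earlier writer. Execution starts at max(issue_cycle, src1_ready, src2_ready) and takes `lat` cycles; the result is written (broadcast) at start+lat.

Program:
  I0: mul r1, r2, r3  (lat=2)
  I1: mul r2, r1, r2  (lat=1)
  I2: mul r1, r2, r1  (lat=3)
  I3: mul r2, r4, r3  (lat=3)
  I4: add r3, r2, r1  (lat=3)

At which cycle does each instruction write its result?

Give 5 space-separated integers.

Answer: 3 4 7 7 10

Derivation:
I0 mul r1: issue@1 deps=(None,None) exec_start@1 write@3
I1 mul r2: issue@2 deps=(0,None) exec_start@3 write@4
I2 mul r1: issue@3 deps=(1,0) exec_start@4 write@7
I3 mul r2: issue@4 deps=(None,None) exec_start@4 write@7
I4 add r3: issue@5 deps=(3,2) exec_start@7 write@10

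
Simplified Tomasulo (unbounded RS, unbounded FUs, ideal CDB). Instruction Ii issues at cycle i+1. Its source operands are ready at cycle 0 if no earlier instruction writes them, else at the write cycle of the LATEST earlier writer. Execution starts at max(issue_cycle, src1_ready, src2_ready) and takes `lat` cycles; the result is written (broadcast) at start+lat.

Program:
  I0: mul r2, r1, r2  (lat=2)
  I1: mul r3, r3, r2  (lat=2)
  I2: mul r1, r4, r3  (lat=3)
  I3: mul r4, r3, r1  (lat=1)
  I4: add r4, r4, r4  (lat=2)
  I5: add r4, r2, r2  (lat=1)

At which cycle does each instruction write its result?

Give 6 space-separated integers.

Answer: 3 5 8 9 11 7

Derivation:
I0 mul r2: issue@1 deps=(None,None) exec_start@1 write@3
I1 mul r3: issue@2 deps=(None,0) exec_start@3 write@5
I2 mul r1: issue@3 deps=(None,1) exec_start@5 write@8
I3 mul r4: issue@4 deps=(1,2) exec_start@8 write@9
I4 add r4: issue@5 deps=(3,3) exec_start@9 write@11
I5 add r4: issue@6 deps=(0,0) exec_start@6 write@7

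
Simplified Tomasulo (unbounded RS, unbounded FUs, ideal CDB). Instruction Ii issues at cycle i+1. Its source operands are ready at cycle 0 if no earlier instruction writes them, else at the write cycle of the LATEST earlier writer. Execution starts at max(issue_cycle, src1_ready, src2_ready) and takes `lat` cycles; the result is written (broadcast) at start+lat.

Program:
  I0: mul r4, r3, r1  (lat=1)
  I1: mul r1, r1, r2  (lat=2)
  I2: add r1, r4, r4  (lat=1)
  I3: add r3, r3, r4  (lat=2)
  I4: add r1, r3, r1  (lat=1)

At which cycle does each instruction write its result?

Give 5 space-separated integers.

I0 mul r4: issue@1 deps=(None,None) exec_start@1 write@2
I1 mul r1: issue@2 deps=(None,None) exec_start@2 write@4
I2 add r1: issue@3 deps=(0,0) exec_start@3 write@4
I3 add r3: issue@4 deps=(None,0) exec_start@4 write@6
I4 add r1: issue@5 deps=(3,2) exec_start@6 write@7

Answer: 2 4 4 6 7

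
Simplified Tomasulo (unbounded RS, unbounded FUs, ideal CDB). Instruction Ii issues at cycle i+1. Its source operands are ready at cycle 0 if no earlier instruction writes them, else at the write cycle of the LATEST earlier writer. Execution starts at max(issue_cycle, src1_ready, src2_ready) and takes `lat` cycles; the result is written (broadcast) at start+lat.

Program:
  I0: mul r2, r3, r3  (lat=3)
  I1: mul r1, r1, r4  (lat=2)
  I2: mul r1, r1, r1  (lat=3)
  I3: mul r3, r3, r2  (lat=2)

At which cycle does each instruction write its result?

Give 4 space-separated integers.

Answer: 4 4 7 6

Derivation:
I0 mul r2: issue@1 deps=(None,None) exec_start@1 write@4
I1 mul r1: issue@2 deps=(None,None) exec_start@2 write@4
I2 mul r1: issue@3 deps=(1,1) exec_start@4 write@7
I3 mul r3: issue@4 deps=(None,0) exec_start@4 write@6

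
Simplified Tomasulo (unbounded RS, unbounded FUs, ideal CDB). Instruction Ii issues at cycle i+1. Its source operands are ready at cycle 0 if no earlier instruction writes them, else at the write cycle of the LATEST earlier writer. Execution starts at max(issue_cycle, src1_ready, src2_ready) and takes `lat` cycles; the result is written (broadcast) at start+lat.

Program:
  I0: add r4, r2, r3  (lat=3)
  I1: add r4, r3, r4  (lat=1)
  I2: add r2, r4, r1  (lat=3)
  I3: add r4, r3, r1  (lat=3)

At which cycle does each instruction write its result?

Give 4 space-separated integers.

Answer: 4 5 8 7

Derivation:
I0 add r4: issue@1 deps=(None,None) exec_start@1 write@4
I1 add r4: issue@2 deps=(None,0) exec_start@4 write@5
I2 add r2: issue@3 deps=(1,None) exec_start@5 write@8
I3 add r4: issue@4 deps=(None,None) exec_start@4 write@7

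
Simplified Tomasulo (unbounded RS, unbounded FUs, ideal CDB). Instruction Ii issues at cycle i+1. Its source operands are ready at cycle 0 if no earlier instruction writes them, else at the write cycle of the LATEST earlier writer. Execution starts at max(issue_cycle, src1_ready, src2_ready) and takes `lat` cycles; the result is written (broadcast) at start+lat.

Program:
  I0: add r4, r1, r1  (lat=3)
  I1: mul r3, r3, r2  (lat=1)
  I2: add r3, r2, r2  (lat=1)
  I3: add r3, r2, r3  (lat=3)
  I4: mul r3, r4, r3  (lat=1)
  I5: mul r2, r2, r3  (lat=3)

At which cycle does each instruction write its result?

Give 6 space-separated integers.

Answer: 4 3 4 7 8 11

Derivation:
I0 add r4: issue@1 deps=(None,None) exec_start@1 write@4
I1 mul r3: issue@2 deps=(None,None) exec_start@2 write@3
I2 add r3: issue@3 deps=(None,None) exec_start@3 write@4
I3 add r3: issue@4 deps=(None,2) exec_start@4 write@7
I4 mul r3: issue@5 deps=(0,3) exec_start@7 write@8
I5 mul r2: issue@6 deps=(None,4) exec_start@8 write@11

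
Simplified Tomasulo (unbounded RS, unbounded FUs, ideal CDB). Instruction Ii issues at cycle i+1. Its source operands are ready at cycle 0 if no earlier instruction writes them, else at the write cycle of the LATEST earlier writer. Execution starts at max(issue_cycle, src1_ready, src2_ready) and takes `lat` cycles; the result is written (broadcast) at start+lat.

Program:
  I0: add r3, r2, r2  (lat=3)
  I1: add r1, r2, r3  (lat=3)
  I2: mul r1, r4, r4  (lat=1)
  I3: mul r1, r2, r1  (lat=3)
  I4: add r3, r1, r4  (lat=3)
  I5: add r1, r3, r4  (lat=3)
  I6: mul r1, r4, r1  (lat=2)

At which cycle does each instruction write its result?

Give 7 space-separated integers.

I0 add r3: issue@1 deps=(None,None) exec_start@1 write@4
I1 add r1: issue@2 deps=(None,0) exec_start@4 write@7
I2 mul r1: issue@3 deps=(None,None) exec_start@3 write@4
I3 mul r1: issue@4 deps=(None,2) exec_start@4 write@7
I4 add r3: issue@5 deps=(3,None) exec_start@7 write@10
I5 add r1: issue@6 deps=(4,None) exec_start@10 write@13
I6 mul r1: issue@7 deps=(None,5) exec_start@13 write@15

Answer: 4 7 4 7 10 13 15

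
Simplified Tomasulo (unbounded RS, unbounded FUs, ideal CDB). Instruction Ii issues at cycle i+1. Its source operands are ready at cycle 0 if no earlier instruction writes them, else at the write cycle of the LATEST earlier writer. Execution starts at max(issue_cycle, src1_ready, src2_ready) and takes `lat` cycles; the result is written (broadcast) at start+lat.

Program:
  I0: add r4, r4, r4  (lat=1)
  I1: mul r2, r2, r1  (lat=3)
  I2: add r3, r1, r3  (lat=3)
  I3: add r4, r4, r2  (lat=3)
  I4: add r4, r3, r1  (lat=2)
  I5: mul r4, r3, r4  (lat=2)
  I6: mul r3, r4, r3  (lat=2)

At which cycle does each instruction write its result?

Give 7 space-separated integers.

I0 add r4: issue@1 deps=(None,None) exec_start@1 write@2
I1 mul r2: issue@2 deps=(None,None) exec_start@2 write@5
I2 add r3: issue@3 deps=(None,None) exec_start@3 write@6
I3 add r4: issue@4 deps=(0,1) exec_start@5 write@8
I4 add r4: issue@5 deps=(2,None) exec_start@6 write@8
I5 mul r4: issue@6 deps=(2,4) exec_start@8 write@10
I6 mul r3: issue@7 deps=(5,2) exec_start@10 write@12

Answer: 2 5 6 8 8 10 12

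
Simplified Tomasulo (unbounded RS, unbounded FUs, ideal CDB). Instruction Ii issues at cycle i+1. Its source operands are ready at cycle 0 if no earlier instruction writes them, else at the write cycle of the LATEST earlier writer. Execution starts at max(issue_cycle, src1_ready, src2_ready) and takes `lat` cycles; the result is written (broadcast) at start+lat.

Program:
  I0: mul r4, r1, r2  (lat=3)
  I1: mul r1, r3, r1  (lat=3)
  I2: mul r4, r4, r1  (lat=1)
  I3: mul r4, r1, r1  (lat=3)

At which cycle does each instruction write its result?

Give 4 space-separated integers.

Answer: 4 5 6 8

Derivation:
I0 mul r4: issue@1 deps=(None,None) exec_start@1 write@4
I1 mul r1: issue@2 deps=(None,None) exec_start@2 write@5
I2 mul r4: issue@3 deps=(0,1) exec_start@5 write@6
I3 mul r4: issue@4 deps=(1,1) exec_start@5 write@8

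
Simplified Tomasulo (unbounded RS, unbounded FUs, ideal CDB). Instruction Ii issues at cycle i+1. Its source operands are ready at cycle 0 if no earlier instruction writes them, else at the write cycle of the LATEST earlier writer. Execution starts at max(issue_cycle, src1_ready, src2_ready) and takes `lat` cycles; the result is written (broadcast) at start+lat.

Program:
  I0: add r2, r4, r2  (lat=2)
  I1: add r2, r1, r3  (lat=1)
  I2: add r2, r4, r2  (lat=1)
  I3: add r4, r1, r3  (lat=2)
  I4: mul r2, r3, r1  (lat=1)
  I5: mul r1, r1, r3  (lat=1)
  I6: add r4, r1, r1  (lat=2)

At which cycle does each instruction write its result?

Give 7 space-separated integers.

I0 add r2: issue@1 deps=(None,None) exec_start@1 write@3
I1 add r2: issue@2 deps=(None,None) exec_start@2 write@3
I2 add r2: issue@3 deps=(None,1) exec_start@3 write@4
I3 add r4: issue@4 deps=(None,None) exec_start@4 write@6
I4 mul r2: issue@5 deps=(None,None) exec_start@5 write@6
I5 mul r1: issue@6 deps=(None,None) exec_start@6 write@7
I6 add r4: issue@7 deps=(5,5) exec_start@7 write@9

Answer: 3 3 4 6 6 7 9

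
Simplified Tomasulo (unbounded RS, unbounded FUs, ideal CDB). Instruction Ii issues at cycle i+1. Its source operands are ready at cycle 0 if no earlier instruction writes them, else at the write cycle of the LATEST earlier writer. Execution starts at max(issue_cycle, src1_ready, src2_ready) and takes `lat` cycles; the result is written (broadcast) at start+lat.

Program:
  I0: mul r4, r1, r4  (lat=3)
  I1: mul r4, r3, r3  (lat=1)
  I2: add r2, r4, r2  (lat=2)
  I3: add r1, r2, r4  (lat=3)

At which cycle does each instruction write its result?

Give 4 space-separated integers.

Answer: 4 3 5 8

Derivation:
I0 mul r4: issue@1 deps=(None,None) exec_start@1 write@4
I1 mul r4: issue@2 deps=(None,None) exec_start@2 write@3
I2 add r2: issue@3 deps=(1,None) exec_start@3 write@5
I3 add r1: issue@4 deps=(2,1) exec_start@5 write@8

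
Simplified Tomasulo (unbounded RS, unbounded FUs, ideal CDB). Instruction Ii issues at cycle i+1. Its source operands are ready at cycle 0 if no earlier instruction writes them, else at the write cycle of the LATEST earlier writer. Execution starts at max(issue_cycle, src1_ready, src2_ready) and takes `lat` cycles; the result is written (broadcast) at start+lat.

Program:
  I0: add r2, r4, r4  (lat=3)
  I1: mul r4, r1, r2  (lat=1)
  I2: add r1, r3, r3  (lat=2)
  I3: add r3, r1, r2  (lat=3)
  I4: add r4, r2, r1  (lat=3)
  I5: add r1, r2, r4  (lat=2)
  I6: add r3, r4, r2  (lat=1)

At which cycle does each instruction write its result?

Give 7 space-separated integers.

I0 add r2: issue@1 deps=(None,None) exec_start@1 write@4
I1 mul r4: issue@2 deps=(None,0) exec_start@4 write@5
I2 add r1: issue@3 deps=(None,None) exec_start@3 write@5
I3 add r3: issue@4 deps=(2,0) exec_start@5 write@8
I4 add r4: issue@5 deps=(0,2) exec_start@5 write@8
I5 add r1: issue@6 deps=(0,4) exec_start@8 write@10
I6 add r3: issue@7 deps=(4,0) exec_start@8 write@9

Answer: 4 5 5 8 8 10 9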